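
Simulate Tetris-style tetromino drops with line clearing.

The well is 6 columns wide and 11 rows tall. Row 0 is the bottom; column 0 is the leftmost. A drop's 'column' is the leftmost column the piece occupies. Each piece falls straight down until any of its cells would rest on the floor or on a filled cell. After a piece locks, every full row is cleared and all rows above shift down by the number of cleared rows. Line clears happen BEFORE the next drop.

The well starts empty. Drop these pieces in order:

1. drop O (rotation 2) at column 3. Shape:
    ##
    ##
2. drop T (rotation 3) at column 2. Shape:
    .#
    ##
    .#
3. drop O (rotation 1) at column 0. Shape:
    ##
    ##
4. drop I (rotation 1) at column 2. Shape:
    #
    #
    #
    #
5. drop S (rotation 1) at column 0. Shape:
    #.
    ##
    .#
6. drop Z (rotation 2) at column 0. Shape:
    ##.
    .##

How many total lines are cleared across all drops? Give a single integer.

Answer: 0

Derivation:
Drop 1: O rot2 at col 3 lands with bottom-row=0; cleared 0 line(s) (total 0); column heights now [0 0 0 2 2 0], max=2
Drop 2: T rot3 at col 2 lands with bottom-row=2; cleared 0 line(s) (total 0); column heights now [0 0 4 5 2 0], max=5
Drop 3: O rot1 at col 0 lands with bottom-row=0; cleared 0 line(s) (total 0); column heights now [2 2 4 5 2 0], max=5
Drop 4: I rot1 at col 2 lands with bottom-row=4; cleared 0 line(s) (total 0); column heights now [2 2 8 5 2 0], max=8
Drop 5: S rot1 at col 0 lands with bottom-row=2; cleared 0 line(s) (total 0); column heights now [5 4 8 5 2 0], max=8
Drop 6: Z rot2 at col 0 lands with bottom-row=8; cleared 0 line(s) (total 0); column heights now [10 10 9 5 2 0], max=10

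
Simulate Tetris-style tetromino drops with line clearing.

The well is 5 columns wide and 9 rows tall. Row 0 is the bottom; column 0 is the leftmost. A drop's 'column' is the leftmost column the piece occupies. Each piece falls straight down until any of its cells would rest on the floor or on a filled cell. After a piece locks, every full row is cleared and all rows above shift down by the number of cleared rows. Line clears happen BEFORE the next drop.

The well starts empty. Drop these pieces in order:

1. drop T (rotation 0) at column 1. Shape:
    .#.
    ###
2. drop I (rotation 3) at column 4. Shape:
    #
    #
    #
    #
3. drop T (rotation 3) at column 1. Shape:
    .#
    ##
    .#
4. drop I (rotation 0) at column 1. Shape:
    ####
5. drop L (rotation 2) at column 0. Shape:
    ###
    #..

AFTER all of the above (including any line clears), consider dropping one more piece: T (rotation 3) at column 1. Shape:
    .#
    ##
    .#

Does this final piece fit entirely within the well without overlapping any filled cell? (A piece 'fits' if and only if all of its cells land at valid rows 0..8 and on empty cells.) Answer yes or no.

Drop 1: T rot0 at col 1 lands with bottom-row=0; cleared 0 line(s) (total 0); column heights now [0 1 2 1 0], max=2
Drop 2: I rot3 at col 4 lands with bottom-row=0; cleared 0 line(s) (total 0); column heights now [0 1 2 1 4], max=4
Drop 3: T rot3 at col 1 lands with bottom-row=2; cleared 0 line(s) (total 0); column heights now [0 4 5 1 4], max=5
Drop 4: I rot0 at col 1 lands with bottom-row=5; cleared 0 line(s) (total 0); column heights now [0 6 6 6 6], max=6
Drop 5: L rot2 at col 0 lands with bottom-row=5; cleared 1 line(s) (total 1); column heights now [6 6 6 1 4], max=6
Test piece T rot3 at col 1 (width 2): heights before test = [6 6 6 1 4]; fits = True

Answer: yes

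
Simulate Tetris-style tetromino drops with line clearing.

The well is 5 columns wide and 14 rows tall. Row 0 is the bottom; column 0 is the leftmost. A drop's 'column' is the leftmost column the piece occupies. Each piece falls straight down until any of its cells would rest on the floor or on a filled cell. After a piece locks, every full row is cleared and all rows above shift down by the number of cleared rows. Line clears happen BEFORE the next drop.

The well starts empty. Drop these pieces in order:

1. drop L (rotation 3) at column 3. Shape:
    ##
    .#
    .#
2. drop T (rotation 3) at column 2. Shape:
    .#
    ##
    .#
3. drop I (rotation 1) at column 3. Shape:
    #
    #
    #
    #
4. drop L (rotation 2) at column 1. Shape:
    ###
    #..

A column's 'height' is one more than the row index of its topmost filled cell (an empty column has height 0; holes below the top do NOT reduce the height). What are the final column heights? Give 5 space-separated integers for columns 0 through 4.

Drop 1: L rot3 at col 3 lands with bottom-row=0; cleared 0 line(s) (total 0); column heights now [0 0 0 3 3], max=3
Drop 2: T rot3 at col 2 lands with bottom-row=3; cleared 0 line(s) (total 0); column heights now [0 0 5 6 3], max=6
Drop 3: I rot1 at col 3 lands with bottom-row=6; cleared 0 line(s) (total 0); column heights now [0 0 5 10 3], max=10
Drop 4: L rot2 at col 1 lands with bottom-row=9; cleared 0 line(s) (total 0); column heights now [0 11 11 11 3], max=11

Answer: 0 11 11 11 3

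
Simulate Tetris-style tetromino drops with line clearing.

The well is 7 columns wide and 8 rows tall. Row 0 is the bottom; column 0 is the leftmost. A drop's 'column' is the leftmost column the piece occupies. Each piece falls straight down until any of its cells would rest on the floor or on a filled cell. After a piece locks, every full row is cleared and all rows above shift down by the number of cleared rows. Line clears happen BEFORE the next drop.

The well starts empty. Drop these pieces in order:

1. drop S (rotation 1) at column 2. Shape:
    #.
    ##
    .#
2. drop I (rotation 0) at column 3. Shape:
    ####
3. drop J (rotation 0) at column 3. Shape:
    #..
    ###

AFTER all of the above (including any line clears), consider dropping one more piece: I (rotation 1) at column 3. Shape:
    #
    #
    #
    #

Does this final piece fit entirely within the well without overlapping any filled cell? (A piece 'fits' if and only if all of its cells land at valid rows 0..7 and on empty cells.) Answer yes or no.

Answer: no

Derivation:
Drop 1: S rot1 at col 2 lands with bottom-row=0; cleared 0 line(s) (total 0); column heights now [0 0 3 2 0 0 0], max=3
Drop 2: I rot0 at col 3 lands with bottom-row=2; cleared 0 line(s) (total 0); column heights now [0 0 3 3 3 3 3], max=3
Drop 3: J rot0 at col 3 lands with bottom-row=3; cleared 0 line(s) (total 0); column heights now [0 0 3 5 4 4 3], max=5
Test piece I rot1 at col 3 (width 1): heights before test = [0 0 3 5 4 4 3]; fits = False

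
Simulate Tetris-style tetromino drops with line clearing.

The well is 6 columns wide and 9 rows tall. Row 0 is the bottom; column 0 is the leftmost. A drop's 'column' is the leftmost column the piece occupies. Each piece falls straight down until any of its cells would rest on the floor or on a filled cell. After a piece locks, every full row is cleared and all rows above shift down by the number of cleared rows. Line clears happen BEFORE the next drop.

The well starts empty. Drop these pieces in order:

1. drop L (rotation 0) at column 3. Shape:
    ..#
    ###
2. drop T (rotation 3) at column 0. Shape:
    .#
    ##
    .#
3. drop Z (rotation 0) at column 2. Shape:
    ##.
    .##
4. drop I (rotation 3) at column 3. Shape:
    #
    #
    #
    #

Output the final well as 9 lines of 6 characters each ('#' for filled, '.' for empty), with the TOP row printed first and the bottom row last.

Answer: ......
......
...#..
...#..
...#..
...#..
.###..
##.###
.#.###

Derivation:
Drop 1: L rot0 at col 3 lands with bottom-row=0; cleared 0 line(s) (total 0); column heights now [0 0 0 1 1 2], max=2
Drop 2: T rot3 at col 0 lands with bottom-row=0; cleared 0 line(s) (total 0); column heights now [2 3 0 1 1 2], max=3
Drop 3: Z rot0 at col 2 lands with bottom-row=1; cleared 0 line(s) (total 0); column heights now [2 3 3 3 2 2], max=3
Drop 4: I rot3 at col 3 lands with bottom-row=3; cleared 0 line(s) (total 0); column heights now [2 3 3 7 2 2], max=7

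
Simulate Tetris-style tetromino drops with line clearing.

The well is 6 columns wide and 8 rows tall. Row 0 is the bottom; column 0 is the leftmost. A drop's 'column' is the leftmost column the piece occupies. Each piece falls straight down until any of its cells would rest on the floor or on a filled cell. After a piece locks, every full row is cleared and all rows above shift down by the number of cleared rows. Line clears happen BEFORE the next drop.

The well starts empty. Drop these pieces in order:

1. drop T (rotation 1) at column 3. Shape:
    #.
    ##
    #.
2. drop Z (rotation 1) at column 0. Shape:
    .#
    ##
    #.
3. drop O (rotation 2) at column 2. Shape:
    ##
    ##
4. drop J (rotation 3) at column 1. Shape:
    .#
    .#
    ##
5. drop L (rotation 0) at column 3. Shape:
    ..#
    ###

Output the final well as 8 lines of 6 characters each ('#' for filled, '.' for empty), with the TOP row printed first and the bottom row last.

Answer: ..#...
..#..#
.#####
..##..
..##..
.#.#..
##.##.
#..#..

Derivation:
Drop 1: T rot1 at col 3 lands with bottom-row=0; cleared 0 line(s) (total 0); column heights now [0 0 0 3 2 0], max=3
Drop 2: Z rot1 at col 0 lands with bottom-row=0; cleared 0 line(s) (total 0); column heights now [2 3 0 3 2 0], max=3
Drop 3: O rot2 at col 2 lands with bottom-row=3; cleared 0 line(s) (total 0); column heights now [2 3 5 5 2 0], max=5
Drop 4: J rot3 at col 1 lands with bottom-row=5; cleared 0 line(s) (total 0); column heights now [2 6 8 5 2 0], max=8
Drop 5: L rot0 at col 3 lands with bottom-row=5; cleared 0 line(s) (total 0); column heights now [2 6 8 6 6 7], max=8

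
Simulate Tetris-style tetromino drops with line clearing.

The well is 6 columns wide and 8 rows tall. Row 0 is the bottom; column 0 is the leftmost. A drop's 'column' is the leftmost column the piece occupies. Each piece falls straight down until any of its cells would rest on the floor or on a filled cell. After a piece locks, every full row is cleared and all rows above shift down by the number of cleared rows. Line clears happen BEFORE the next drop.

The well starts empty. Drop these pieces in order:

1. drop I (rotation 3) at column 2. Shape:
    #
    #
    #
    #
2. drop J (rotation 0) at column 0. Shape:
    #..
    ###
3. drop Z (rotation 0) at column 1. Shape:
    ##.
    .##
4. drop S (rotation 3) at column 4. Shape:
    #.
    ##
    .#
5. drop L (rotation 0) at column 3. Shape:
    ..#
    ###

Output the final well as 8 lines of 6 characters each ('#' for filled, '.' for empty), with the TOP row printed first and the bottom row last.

Answer: .....#
.#####
#.##..
###...
..#...
..#.#.
..#.##
..#..#

Derivation:
Drop 1: I rot3 at col 2 lands with bottom-row=0; cleared 0 line(s) (total 0); column heights now [0 0 4 0 0 0], max=4
Drop 2: J rot0 at col 0 lands with bottom-row=4; cleared 0 line(s) (total 0); column heights now [6 5 5 0 0 0], max=6
Drop 3: Z rot0 at col 1 lands with bottom-row=5; cleared 0 line(s) (total 0); column heights now [6 7 7 6 0 0], max=7
Drop 4: S rot3 at col 4 lands with bottom-row=0; cleared 0 line(s) (total 0); column heights now [6 7 7 6 3 2], max=7
Drop 5: L rot0 at col 3 lands with bottom-row=6; cleared 0 line(s) (total 0); column heights now [6 7 7 7 7 8], max=8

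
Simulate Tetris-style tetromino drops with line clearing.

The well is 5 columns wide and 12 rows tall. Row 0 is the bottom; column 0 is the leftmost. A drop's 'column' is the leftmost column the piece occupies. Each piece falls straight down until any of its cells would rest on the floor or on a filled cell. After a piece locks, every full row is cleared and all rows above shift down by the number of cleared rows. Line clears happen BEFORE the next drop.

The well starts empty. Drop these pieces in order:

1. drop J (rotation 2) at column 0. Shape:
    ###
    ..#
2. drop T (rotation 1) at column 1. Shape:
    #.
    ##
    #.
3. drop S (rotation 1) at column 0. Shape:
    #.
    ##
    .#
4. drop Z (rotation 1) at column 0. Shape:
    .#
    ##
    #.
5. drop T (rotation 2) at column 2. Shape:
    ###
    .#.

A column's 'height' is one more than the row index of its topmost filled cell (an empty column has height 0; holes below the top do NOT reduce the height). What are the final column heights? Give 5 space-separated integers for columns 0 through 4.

Answer: 10 11 5 5 5

Derivation:
Drop 1: J rot2 at col 0 lands with bottom-row=0; cleared 0 line(s) (total 0); column heights now [2 2 2 0 0], max=2
Drop 2: T rot1 at col 1 lands with bottom-row=2; cleared 0 line(s) (total 0); column heights now [2 5 4 0 0], max=5
Drop 3: S rot1 at col 0 lands with bottom-row=5; cleared 0 line(s) (total 0); column heights now [8 7 4 0 0], max=8
Drop 4: Z rot1 at col 0 lands with bottom-row=8; cleared 0 line(s) (total 0); column heights now [10 11 4 0 0], max=11
Drop 5: T rot2 at col 2 lands with bottom-row=3; cleared 0 line(s) (total 0); column heights now [10 11 5 5 5], max=11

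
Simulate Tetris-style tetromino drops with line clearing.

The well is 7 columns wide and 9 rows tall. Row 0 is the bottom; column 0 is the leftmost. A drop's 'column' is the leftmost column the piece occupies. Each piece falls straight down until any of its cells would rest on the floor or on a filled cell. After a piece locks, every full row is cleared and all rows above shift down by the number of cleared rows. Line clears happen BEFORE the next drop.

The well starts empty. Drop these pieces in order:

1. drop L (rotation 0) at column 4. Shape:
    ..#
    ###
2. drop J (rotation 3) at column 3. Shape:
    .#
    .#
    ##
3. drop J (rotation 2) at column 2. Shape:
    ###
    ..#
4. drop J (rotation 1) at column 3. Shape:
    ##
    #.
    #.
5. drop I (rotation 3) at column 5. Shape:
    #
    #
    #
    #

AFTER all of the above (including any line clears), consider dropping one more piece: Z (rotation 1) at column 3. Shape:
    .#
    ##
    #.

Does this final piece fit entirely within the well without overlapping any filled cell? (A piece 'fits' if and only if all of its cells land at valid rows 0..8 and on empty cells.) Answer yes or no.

Answer: no

Derivation:
Drop 1: L rot0 at col 4 lands with bottom-row=0; cleared 0 line(s) (total 0); column heights now [0 0 0 0 1 1 2], max=2
Drop 2: J rot3 at col 3 lands with bottom-row=1; cleared 0 line(s) (total 0); column heights now [0 0 0 2 4 1 2], max=4
Drop 3: J rot2 at col 2 lands with bottom-row=4; cleared 0 line(s) (total 0); column heights now [0 0 6 6 6 1 2], max=6
Drop 4: J rot1 at col 3 lands with bottom-row=6; cleared 0 line(s) (total 0); column heights now [0 0 6 9 9 1 2], max=9
Drop 5: I rot3 at col 5 lands with bottom-row=1; cleared 0 line(s) (total 0); column heights now [0 0 6 9 9 5 2], max=9
Test piece Z rot1 at col 3 (width 2): heights before test = [0 0 6 9 9 5 2]; fits = False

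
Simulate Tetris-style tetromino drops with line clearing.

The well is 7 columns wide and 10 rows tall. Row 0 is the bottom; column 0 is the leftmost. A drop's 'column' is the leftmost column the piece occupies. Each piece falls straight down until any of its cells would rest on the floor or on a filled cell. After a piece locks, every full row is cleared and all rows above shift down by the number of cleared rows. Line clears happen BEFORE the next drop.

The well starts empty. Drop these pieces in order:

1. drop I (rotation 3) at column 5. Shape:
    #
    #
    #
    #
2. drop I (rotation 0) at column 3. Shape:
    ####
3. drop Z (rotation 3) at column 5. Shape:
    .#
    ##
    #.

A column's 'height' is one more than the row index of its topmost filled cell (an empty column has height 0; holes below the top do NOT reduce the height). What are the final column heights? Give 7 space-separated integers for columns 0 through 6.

Drop 1: I rot3 at col 5 lands with bottom-row=0; cleared 0 line(s) (total 0); column heights now [0 0 0 0 0 4 0], max=4
Drop 2: I rot0 at col 3 lands with bottom-row=4; cleared 0 line(s) (total 0); column heights now [0 0 0 5 5 5 5], max=5
Drop 3: Z rot3 at col 5 lands with bottom-row=5; cleared 0 line(s) (total 0); column heights now [0 0 0 5 5 7 8], max=8

Answer: 0 0 0 5 5 7 8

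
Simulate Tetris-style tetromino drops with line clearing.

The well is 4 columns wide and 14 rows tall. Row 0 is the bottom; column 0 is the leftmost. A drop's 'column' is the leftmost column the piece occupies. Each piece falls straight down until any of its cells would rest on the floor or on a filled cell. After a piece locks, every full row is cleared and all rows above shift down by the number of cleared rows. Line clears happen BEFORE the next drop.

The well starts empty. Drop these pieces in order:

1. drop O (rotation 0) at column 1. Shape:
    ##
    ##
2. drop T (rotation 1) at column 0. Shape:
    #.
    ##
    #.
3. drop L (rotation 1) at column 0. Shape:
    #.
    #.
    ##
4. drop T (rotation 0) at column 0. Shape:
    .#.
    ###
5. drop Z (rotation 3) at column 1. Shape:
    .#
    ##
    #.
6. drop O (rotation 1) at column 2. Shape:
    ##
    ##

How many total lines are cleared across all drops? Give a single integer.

Drop 1: O rot0 at col 1 lands with bottom-row=0; cleared 0 line(s) (total 0); column heights now [0 2 2 0], max=2
Drop 2: T rot1 at col 0 lands with bottom-row=1; cleared 0 line(s) (total 0); column heights now [4 3 2 0], max=4
Drop 3: L rot1 at col 0 lands with bottom-row=4; cleared 0 line(s) (total 0); column heights now [7 5 2 0], max=7
Drop 4: T rot0 at col 0 lands with bottom-row=7; cleared 0 line(s) (total 0); column heights now [8 9 8 0], max=9
Drop 5: Z rot3 at col 1 lands with bottom-row=9; cleared 0 line(s) (total 0); column heights now [8 11 12 0], max=12
Drop 6: O rot1 at col 2 lands with bottom-row=12; cleared 0 line(s) (total 0); column heights now [8 11 14 14], max=14

Answer: 0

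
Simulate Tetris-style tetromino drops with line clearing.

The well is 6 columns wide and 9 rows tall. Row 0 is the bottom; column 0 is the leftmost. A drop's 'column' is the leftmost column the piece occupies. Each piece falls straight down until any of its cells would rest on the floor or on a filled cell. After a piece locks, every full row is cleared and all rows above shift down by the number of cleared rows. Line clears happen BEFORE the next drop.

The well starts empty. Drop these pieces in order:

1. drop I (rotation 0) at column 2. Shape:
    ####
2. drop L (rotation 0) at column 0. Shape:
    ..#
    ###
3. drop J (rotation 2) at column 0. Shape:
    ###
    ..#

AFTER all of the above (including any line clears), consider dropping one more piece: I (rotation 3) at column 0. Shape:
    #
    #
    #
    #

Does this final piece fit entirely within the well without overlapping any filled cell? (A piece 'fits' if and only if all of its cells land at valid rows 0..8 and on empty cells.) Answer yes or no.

Answer: yes

Derivation:
Drop 1: I rot0 at col 2 lands with bottom-row=0; cleared 0 line(s) (total 0); column heights now [0 0 1 1 1 1], max=1
Drop 2: L rot0 at col 0 lands with bottom-row=1; cleared 0 line(s) (total 0); column heights now [2 2 3 1 1 1], max=3
Drop 3: J rot2 at col 0 lands with bottom-row=3; cleared 0 line(s) (total 0); column heights now [5 5 5 1 1 1], max=5
Test piece I rot3 at col 0 (width 1): heights before test = [5 5 5 1 1 1]; fits = True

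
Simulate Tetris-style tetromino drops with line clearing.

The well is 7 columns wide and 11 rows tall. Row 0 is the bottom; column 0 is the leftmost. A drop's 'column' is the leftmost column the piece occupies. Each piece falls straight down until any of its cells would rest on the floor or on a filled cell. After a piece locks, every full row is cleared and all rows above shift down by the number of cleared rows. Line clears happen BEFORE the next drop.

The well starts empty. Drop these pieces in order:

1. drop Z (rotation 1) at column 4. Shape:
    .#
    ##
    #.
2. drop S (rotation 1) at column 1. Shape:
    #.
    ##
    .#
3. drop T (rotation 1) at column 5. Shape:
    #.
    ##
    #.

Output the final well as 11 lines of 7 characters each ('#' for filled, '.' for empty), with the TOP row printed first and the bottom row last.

Answer: .......
.......
.......
.......
.......
.....#.
.....##
.....#.
.#...#.
.##.##.
..#.#..

Derivation:
Drop 1: Z rot1 at col 4 lands with bottom-row=0; cleared 0 line(s) (total 0); column heights now [0 0 0 0 2 3 0], max=3
Drop 2: S rot1 at col 1 lands with bottom-row=0; cleared 0 line(s) (total 0); column heights now [0 3 2 0 2 3 0], max=3
Drop 3: T rot1 at col 5 lands with bottom-row=3; cleared 0 line(s) (total 0); column heights now [0 3 2 0 2 6 5], max=6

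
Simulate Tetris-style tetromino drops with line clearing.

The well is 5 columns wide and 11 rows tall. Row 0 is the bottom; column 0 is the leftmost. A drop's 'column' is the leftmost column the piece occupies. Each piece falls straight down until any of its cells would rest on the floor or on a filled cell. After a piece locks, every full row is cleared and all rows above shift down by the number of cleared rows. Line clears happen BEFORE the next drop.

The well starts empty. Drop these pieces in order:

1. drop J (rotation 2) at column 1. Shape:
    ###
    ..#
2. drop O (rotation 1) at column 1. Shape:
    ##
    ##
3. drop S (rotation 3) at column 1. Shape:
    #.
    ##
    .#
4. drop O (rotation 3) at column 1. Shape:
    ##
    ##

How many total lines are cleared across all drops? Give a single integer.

Answer: 0

Derivation:
Drop 1: J rot2 at col 1 lands with bottom-row=0; cleared 0 line(s) (total 0); column heights now [0 2 2 2 0], max=2
Drop 2: O rot1 at col 1 lands with bottom-row=2; cleared 0 line(s) (total 0); column heights now [0 4 4 2 0], max=4
Drop 3: S rot3 at col 1 lands with bottom-row=4; cleared 0 line(s) (total 0); column heights now [0 7 6 2 0], max=7
Drop 4: O rot3 at col 1 lands with bottom-row=7; cleared 0 line(s) (total 0); column heights now [0 9 9 2 0], max=9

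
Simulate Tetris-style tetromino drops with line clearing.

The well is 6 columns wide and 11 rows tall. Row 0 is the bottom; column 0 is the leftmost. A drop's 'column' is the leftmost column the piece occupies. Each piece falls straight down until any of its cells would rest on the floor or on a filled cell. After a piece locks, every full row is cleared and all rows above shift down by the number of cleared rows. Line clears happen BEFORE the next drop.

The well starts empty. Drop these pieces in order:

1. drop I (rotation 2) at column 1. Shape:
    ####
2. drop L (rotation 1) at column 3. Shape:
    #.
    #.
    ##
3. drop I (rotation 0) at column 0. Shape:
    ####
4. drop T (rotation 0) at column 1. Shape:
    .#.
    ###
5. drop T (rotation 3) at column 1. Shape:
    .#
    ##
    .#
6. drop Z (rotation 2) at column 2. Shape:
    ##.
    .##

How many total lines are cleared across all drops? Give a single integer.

Answer: 0

Derivation:
Drop 1: I rot2 at col 1 lands with bottom-row=0; cleared 0 line(s) (total 0); column heights now [0 1 1 1 1 0], max=1
Drop 2: L rot1 at col 3 lands with bottom-row=1; cleared 0 line(s) (total 0); column heights now [0 1 1 4 2 0], max=4
Drop 3: I rot0 at col 0 lands with bottom-row=4; cleared 0 line(s) (total 0); column heights now [5 5 5 5 2 0], max=5
Drop 4: T rot0 at col 1 lands with bottom-row=5; cleared 0 line(s) (total 0); column heights now [5 6 7 6 2 0], max=7
Drop 5: T rot3 at col 1 lands with bottom-row=7; cleared 0 line(s) (total 0); column heights now [5 9 10 6 2 0], max=10
Drop 6: Z rot2 at col 2 lands with bottom-row=9; cleared 0 line(s) (total 0); column heights now [5 9 11 11 10 0], max=11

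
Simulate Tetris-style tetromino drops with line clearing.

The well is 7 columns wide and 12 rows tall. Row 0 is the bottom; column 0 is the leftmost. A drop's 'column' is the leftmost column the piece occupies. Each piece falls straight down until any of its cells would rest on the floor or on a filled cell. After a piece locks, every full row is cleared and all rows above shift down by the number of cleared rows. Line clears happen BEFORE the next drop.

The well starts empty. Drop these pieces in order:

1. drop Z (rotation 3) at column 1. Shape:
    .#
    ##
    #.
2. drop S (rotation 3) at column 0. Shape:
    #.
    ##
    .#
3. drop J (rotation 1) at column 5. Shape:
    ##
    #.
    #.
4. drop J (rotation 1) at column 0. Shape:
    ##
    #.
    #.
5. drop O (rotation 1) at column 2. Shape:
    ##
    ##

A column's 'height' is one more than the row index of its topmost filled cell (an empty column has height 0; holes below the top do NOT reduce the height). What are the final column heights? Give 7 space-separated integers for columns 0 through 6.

Drop 1: Z rot3 at col 1 lands with bottom-row=0; cleared 0 line(s) (total 0); column heights now [0 2 3 0 0 0 0], max=3
Drop 2: S rot3 at col 0 lands with bottom-row=2; cleared 0 line(s) (total 0); column heights now [5 4 3 0 0 0 0], max=5
Drop 3: J rot1 at col 5 lands with bottom-row=0; cleared 0 line(s) (total 0); column heights now [5 4 3 0 0 3 3], max=5
Drop 4: J rot1 at col 0 lands with bottom-row=5; cleared 0 line(s) (total 0); column heights now [8 8 3 0 0 3 3], max=8
Drop 5: O rot1 at col 2 lands with bottom-row=3; cleared 0 line(s) (total 0); column heights now [8 8 5 5 0 3 3], max=8

Answer: 8 8 5 5 0 3 3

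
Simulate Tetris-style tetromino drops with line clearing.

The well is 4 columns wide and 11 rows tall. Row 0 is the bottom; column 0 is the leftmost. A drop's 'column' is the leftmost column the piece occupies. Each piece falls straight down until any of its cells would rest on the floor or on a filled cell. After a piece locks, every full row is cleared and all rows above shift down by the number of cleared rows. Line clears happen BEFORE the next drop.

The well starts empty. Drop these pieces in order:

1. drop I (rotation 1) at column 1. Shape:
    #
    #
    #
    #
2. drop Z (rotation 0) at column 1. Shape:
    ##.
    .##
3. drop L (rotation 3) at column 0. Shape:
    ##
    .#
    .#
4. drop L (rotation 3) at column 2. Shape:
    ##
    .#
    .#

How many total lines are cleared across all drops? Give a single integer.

Drop 1: I rot1 at col 1 lands with bottom-row=0; cleared 0 line(s) (total 0); column heights now [0 4 0 0], max=4
Drop 2: Z rot0 at col 1 lands with bottom-row=3; cleared 0 line(s) (total 0); column heights now [0 5 5 4], max=5
Drop 3: L rot3 at col 0 lands with bottom-row=5; cleared 0 line(s) (total 0); column heights now [8 8 5 4], max=8
Drop 4: L rot3 at col 2 lands with bottom-row=4; cleared 0 line(s) (total 0); column heights now [8 8 7 7], max=8

Answer: 0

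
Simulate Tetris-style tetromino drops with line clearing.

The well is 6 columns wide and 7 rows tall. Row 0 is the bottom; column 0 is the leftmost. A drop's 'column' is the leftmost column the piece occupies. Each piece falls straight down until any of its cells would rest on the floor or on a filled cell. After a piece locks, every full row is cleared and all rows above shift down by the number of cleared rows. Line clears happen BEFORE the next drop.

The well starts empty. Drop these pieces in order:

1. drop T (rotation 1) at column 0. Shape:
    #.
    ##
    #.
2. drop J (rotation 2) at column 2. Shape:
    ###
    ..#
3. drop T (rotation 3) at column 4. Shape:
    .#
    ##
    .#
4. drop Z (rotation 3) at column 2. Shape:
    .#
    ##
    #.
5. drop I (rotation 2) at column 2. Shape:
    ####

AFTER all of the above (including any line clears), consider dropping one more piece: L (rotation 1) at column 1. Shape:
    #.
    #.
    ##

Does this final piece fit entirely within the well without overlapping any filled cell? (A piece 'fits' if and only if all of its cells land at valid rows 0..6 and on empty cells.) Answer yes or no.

Drop 1: T rot1 at col 0 lands with bottom-row=0; cleared 0 line(s) (total 0); column heights now [3 2 0 0 0 0], max=3
Drop 2: J rot2 at col 2 lands with bottom-row=0; cleared 0 line(s) (total 0); column heights now [3 2 2 2 2 0], max=3
Drop 3: T rot3 at col 4 lands with bottom-row=1; cleared 1 line(s) (total 1); column heights now [2 0 0 0 2 3], max=3
Drop 4: Z rot3 at col 2 lands with bottom-row=0; cleared 0 line(s) (total 1); column heights now [2 0 2 3 2 3], max=3
Drop 5: I rot2 at col 2 lands with bottom-row=3; cleared 0 line(s) (total 1); column heights now [2 0 4 4 4 4], max=4
Test piece L rot1 at col 1 (width 2): heights before test = [2 0 4 4 4 4]; fits = True

Answer: yes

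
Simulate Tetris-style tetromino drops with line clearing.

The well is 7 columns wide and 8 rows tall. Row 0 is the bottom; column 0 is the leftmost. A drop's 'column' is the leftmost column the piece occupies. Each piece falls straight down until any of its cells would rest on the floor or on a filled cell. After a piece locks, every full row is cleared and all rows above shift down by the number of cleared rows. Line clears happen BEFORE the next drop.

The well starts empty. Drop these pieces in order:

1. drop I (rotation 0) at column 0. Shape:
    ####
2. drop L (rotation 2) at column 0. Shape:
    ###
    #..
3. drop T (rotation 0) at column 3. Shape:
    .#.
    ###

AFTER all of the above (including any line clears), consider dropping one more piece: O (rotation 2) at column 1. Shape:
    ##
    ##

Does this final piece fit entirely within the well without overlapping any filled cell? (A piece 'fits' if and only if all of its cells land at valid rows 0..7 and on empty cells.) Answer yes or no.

Drop 1: I rot0 at col 0 lands with bottom-row=0; cleared 0 line(s) (total 0); column heights now [1 1 1 1 0 0 0], max=1
Drop 2: L rot2 at col 0 lands with bottom-row=1; cleared 0 line(s) (total 0); column heights now [3 3 3 1 0 0 0], max=3
Drop 3: T rot0 at col 3 lands with bottom-row=1; cleared 0 line(s) (total 0); column heights now [3 3 3 2 3 2 0], max=3
Test piece O rot2 at col 1 (width 2): heights before test = [3 3 3 2 3 2 0]; fits = True

Answer: yes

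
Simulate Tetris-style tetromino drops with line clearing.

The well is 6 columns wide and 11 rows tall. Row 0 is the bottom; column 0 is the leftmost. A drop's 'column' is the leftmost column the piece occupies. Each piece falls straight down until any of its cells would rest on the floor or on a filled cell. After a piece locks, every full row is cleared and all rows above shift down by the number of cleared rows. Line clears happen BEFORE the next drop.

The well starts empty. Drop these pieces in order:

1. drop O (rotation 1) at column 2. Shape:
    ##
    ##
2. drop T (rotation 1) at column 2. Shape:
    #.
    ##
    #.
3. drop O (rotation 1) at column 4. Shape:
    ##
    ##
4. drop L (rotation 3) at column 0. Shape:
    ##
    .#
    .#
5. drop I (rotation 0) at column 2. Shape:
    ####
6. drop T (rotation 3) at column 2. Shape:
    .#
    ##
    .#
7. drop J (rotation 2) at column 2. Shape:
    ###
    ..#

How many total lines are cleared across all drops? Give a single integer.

Drop 1: O rot1 at col 2 lands with bottom-row=0; cleared 0 line(s) (total 0); column heights now [0 0 2 2 0 0], max=2
Drop 2: T rot1 at col 2 lands with bottom-row=2; cleared 0 line(s) (total 0); column heights now [0 0 5 4 0 0], max=5
Drop 3: O rot1 at col 4 lands with bottom-row=0; cleared 0 line(s) (total 0); column heights now [0 0 5 4 2 2], max=5
Drop 4: L rot3 at col 0 lands with bottom-row=0; cleared 0 line(s) (total 0); column heights now [3 3 5 4 2 2], max=5
Drop 5: I rot0 at col 2 lands with bottom-row=5; cleared 0 line(s) (total 0); column heights now [3 3 6 6 6 6], max=6
Drop 6: T rot3 at col 2 lands with bottom-row=6; cleared 0 line(s) (total 0); column heights now [3 3 8 9 6 6], max=9
Drop 7: J rot2 at col 2 lands with bottom-row=8; cleared 0 line(s) (total 0); column heights now [3 3 10 10 10 6], max=10

Answer: 0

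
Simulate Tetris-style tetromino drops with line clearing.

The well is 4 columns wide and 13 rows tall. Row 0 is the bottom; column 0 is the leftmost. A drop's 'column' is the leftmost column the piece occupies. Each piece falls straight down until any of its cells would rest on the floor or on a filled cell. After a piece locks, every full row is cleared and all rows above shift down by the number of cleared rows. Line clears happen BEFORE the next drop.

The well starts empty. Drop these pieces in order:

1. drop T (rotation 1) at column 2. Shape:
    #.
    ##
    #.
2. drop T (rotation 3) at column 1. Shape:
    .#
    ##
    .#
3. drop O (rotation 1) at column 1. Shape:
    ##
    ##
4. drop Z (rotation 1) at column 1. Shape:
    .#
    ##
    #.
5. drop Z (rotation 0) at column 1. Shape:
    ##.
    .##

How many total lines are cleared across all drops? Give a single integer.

Answer: 0

Derivation:
Drop 1: T rot1 at col 2 lands with bottom-row=0; cleared 0 line(s) (total 0); column heights now [0 0 3 2], max=3
Drop 2: T rot3 at col 1 lands with bottom-row=3; cleared 0 line(s) (total 0); column heights now [0 5 6 2], max=6
Drop 3: O rot1 at col 1 lands with bottom-row=6; cleared 0 line(s) (total 0); column heights now [0 8 8 2], max=8
Drop 4: Z rot1 at col 1 lands with bottom-row=8; cleared 0 line(s) (total 0); column heights now [0 10 11 2], max=11
Drop 5: Z rot0 at col 1 lands with bottom-row=11; cleared 0 line(s) (total 0); column heights now [0 13 13 12], max=13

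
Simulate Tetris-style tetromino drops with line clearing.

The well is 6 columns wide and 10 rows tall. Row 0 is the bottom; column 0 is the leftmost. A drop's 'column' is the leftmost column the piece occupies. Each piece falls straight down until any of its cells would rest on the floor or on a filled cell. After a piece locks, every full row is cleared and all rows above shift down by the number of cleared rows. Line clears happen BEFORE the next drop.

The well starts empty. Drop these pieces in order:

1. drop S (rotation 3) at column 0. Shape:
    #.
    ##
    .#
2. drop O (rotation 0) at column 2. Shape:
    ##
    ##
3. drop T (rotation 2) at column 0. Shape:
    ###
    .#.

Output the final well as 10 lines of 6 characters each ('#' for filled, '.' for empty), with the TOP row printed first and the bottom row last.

Drop 1: S rot3 at col 0 lands with bottom-row=0; cleared 0 line(s) (total 0); column heights now [3 2 0 0 0 0], max=3
Drop 2: O rot0 at col 2 lands with bottom-row=0; cleared 0 line(s) (total 0); column heights now [3 2 2 2 0 0], max=3
Drop 3: T rot2 at col 0 lands with bottom-row=2; cleared 0 line(s) (total 0); column heights now [4 4 4 2 0 0], max=4

Answer: ......
......
......
......
......
......
###...
##....
####..
.###..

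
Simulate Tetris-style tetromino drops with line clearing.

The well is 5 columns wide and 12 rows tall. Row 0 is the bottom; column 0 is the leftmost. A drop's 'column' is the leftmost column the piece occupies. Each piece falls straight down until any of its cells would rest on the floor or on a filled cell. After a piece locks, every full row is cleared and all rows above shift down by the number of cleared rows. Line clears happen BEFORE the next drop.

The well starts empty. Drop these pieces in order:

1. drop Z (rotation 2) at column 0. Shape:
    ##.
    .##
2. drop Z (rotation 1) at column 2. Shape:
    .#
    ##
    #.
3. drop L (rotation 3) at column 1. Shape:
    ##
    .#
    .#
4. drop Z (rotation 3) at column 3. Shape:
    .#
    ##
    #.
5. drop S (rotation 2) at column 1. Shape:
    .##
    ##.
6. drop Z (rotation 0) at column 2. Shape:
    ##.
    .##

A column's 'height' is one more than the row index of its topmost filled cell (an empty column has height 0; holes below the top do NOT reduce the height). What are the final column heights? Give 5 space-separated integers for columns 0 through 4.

Answer: 2 7 10 10 9

Derivation:
Drop 1: Z rot2 at col 0 lands with bottom-row=0; cleared 0 line(s) (total 0); column heights now [2 2 1 0 0], max=2
Drop 2: Z rot1 at col 2 lands with bottom-row=1; cleared 0 line(s) (total 0); column heights now [2 2 3 4 0], max=4
Drop 3: L rot3 at col 1 lands with bottom-row=3; cleared 0 line(s) (total 0); column heights now [2 6 6 4 0], max=6
Drop 4: Z rot3 at col 3 lands with bottom-row=4; cleared 0 line(s) (total 0); column heights now [2 6 6 6 7], max=7
Drop 5: S rot2 at col 1 lands with bottom-row=6; cleared 0 line(s) (total 0); column heights now [2 7 8 8 7], max=8
Drop 6: Z rot0 at col 2 lands with bottom-row=8; cleared 0 line(s) (total 0); column heights now [2 7 10 10 9], max=10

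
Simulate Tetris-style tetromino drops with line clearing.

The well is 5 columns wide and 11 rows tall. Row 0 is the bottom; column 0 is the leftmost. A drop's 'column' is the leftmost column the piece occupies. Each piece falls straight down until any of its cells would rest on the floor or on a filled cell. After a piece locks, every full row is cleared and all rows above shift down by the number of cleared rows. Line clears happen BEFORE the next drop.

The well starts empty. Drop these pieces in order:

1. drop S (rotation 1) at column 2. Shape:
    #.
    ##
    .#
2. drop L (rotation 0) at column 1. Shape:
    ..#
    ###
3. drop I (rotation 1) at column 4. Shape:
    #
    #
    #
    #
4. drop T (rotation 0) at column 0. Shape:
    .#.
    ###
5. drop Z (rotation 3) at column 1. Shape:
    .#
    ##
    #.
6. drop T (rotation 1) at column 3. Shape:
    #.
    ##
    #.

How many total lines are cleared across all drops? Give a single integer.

Answer: 0

Derivation:
Drop 1: S rot1 at col 2 lands with bottom-row=0; cleared 0 line(s) (total 0); column heights now [0 0 3 2 0], max=3
Drop 2: L rot0 at col 1 lands with bottom-row=3; cleared 0 line(s) (total 0); column heights now [0 4 4 5 0], max=5
Drop 3: I rot1 at col 4 lands with bottom-row=0; cleared 0 line(s) (total 0); column heights now [0 4 4 5 4], max=5
Drop 4: T rot0 at col 0 lands with bottom-row=4; cleared 0 line(s) (total 0); column heights now [5 6 5 5 4], max=6
Drop 5: Z rot3 at col 1 lands with bottom-row=6; cleared 0 line(s) (total 0); column heights now [5 8 9 5 4], max=9
Drop 6: T rot1 at col 3 lands with bottom-row=5; cleared 0 line(s) (total 0); column heights now [5 8 9 8 7], max=9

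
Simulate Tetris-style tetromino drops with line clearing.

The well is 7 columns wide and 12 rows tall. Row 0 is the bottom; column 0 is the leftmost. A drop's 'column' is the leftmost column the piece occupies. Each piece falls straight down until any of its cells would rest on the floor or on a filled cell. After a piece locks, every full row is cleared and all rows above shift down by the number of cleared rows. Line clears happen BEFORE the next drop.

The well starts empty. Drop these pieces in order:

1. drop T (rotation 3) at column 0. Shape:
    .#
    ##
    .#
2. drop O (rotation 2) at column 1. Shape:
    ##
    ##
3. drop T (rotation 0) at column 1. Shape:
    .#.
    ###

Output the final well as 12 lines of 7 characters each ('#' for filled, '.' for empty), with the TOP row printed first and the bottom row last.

Answer: .......
.......
.......
.......
.......
..#....
.###...
.##....
.##....
.#.....
##.....
.#.....

Derivation:
Drop 1: T rot3 at col 0 lands with bottom-row=0; cleared 0 line(s) (total 0); column heights now [2 3 0 0 0 0 0], max=3
Drop 2: O rot2 at col 1 lands with bottom-row=3; cleared 0 line(s) (total 0); column heights now [2 5 5 0 0 0 0], max=5
Drop 3: T rot0 at col 1 lands with bottom-row=5; cleared 0 line(s) (total 0); column heights now [2 6 7 6 0 0 0], max=7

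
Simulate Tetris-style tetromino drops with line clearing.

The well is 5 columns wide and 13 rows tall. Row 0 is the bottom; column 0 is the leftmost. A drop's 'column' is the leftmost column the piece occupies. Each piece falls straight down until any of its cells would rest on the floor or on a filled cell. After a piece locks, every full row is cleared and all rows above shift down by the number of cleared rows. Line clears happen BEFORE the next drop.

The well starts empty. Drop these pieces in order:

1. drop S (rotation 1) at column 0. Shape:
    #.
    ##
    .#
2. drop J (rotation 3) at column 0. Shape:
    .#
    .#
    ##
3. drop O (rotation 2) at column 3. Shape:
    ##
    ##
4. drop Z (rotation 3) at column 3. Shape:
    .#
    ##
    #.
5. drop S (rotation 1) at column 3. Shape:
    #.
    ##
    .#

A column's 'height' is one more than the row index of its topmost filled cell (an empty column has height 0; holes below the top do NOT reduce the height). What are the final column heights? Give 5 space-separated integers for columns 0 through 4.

Drop 1: S rot1 at col 0 lands with bottom-row=0; cleared 0 line(s) (total 0); column heights now [3 2 0 0 0], max=3
Drop 2: J rot3 at col 0 lands with bottom-row=3; cleared 0 line(s) (total 0); column heights now [4 6 0 0 0], max=6
Drop 3: O rot2 at col 3 lands with bottom-row=0; cleared 0 line(s) (total 0); column heights now [4 6 0 2 2], max=6
Drop 4: Z rot3 at col 3 lands with bottom-row=2; cleared 0 line(s) (total 0); column heights now [4 6 0 4 5], max=6
Drop 5: S rot1 at col 3 lands with bottom-row=5; cleared 0 line(s) (total 0); column heights now [4 6 0 8 7], max=8

Answer: 4 6 0 8 7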